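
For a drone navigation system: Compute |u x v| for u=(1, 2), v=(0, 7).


|u x v| = |1*7 - 2*0|
= |7 - 0| = 7

7


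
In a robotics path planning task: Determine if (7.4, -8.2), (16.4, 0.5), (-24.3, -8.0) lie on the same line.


Cross product: (16.4-7.4)*((-8)-(-8.2)) - (0.5-(-8.2))*((-24.3)-7.4)
= 277.59

No, not collinear


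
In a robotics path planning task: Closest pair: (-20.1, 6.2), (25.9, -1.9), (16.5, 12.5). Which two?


d(P0,P1) = 46.7077, d(P0,P2) = 37.1383, d(P1,P2) = 17.1965
Closest: P1 and P2

Closest pair: (25.9, -1.9) and (16.5, 12.5), distance = 17.1965


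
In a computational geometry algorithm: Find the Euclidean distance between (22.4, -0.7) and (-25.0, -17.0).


dx=-47.4, dy=-16.3
d^2 = (-47.4)^2 + (-16.3)^2 = 2512.45
d = sqrt(2512.45) = 50.1243

50.1243


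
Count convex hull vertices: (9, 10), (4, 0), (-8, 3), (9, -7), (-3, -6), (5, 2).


Convex hull vertices (CCW): (-8, 3), (-3, -6), (9, -7), (9, 10)
Count = 4

4


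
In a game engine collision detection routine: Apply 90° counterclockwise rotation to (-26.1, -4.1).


90° CCW: (x,y) -> (-y, x)
(-26.1,-4.1) -> (4.1, -26.1)

(4.1, -26.1)


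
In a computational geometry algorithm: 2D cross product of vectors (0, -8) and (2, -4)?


u x v = u_x*v_y - u_y*v_x = 0*(-4) - (-8)*2
= 0 - (-16) = 16

16


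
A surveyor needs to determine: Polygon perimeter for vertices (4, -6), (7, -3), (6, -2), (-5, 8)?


Sides: (4, -6)->(7, -3): sqrt(18) = 4.242641, (7, -3)->(6, -2): sqrt(2) = 1.414214, (6, -2)->(-5, 8): sqrt(221) = 14.866069, (-5, 8)->(4, -6): sqrt(277) = 16.643317
Sum = 37.166241
Perimeter = 37.1662

37.1662


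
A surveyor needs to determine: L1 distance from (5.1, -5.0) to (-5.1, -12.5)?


|5.1-(-5.1)| + |(-5)-(-12.5)| = 10.2 + 7.5 = 17.7

17.7


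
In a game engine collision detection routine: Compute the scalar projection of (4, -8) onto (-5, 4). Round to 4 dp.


u.v = -52, |v| = sqrt(41) = 6.4031
Scalar projection = u.v / |v| = -52 / sqrt(41) = -8.121

-8.121


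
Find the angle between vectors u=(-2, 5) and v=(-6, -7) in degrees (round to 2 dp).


u.v = -23, |u| = sqrt(29) = 5.3852, |v| = sqrt(85) = 9.2195
cos(theta) = u.v/(|u||v|) = -23/sqrt(2465) = -0.463254
theta = acos(-0.463254) = 117.6 degrees

117.6 degrees


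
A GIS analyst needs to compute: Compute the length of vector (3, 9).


|u| = sqrt(3^2 + 9^2) = sqrt(90) = 9.4868

9.4868


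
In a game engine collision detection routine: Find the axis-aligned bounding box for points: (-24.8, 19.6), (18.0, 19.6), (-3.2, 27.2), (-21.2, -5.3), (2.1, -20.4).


x range: [-24.8, 18]
y range: [-20.4, 27.2]
Bounding box: (-24.8,-20.4) to (18,27.2)

(-24.8,-20.4) to (18,27.2)


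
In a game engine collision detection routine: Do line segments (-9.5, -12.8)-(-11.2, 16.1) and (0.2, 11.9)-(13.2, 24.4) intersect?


Cross products: d1=-199.85, d2=197.1, d3=-322.32, d4=-719.27
d1*d2 < 0 and d3*d4 < 0? no

No, they don't intersect


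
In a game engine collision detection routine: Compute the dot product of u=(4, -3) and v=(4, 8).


u . v = u_x*v_x + u_y*v_y = 4*4 + (-3)*8
= 16 + (-24) = -8

-8


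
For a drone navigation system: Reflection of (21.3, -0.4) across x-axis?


Reflection over x-axis: (x,y) -> (x,-y)
(21.3, -0.4) -> (21.3, 0.4)

(21.3, 0.4)


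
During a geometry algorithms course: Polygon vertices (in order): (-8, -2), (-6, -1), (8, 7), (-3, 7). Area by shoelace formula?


Shoelace sum: ((-8)*(-1) - (-6)*(-2)) + ((-6)*7 - 8*(-1)) + (8*7 - (-3)*7) + ((-3)*(-2) - (-8)*7)
= 101
Area = |101|/2 = 50.5

50.5


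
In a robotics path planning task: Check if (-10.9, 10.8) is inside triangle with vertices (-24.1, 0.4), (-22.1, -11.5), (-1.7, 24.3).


Cross products: AB x AP = 177.88, BC x BP = 53.96, CA x CP = 82.52
All same sign? yes

Yes, inside


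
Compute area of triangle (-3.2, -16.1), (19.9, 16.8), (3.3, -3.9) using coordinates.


Area = |x_A(y_B-y_C) + x_B(y_C-y_A) + x_C(y_A-y_B)|/2
= |(-66.24) + 242.78 + (-108.57)|/2
= 67.97/2 = 33.985

33.985


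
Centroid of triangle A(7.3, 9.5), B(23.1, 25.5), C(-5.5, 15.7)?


Centroid = ((x_A+x_B+x_C)/3, (y_A+y_B+y_C)/3)
= ((7.3+23.1+(-5.5))/3, (9.5+25.5+15.7)/3)
= (8.3, 16.9)

(8.3, 16.9)


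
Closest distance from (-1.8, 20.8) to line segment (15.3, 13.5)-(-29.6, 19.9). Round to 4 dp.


Project P onto AB: t = 0.396 (clamped to [0,1])
Closest point on segment: (-2.4793, 16.0342)
Distance: 4.8139

4.8139


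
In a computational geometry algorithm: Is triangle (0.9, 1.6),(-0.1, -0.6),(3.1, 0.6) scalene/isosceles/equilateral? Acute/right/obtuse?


Side lengths squared: AB^2=5.84, BC^2=11.68, CA^2=5.84
Sorted: [5.84, 5.84, 11.68]
By sides: Isosceles, By angles: Right

Isosceles, Right


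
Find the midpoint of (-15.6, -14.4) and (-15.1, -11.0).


M = (((-15.6)+(-15.1))/2, ((-14.4)+(-11))/2)
= (-15.35, -12.7)

(-15.35, -12.7)


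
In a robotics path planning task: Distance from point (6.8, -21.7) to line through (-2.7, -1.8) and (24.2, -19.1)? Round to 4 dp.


|cross product| = 370.96
|line direction| = sqrt(1022.9) = 31.9828
Distance = 370.96/sqrt(1022.9) = 11.5987

11.5987


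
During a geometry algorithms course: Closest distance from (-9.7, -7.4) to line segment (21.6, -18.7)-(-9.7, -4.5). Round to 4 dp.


Project P onto AB: t = 0.9651 (clamped to [0,1])
Closest point on segment: (-8.6089, -4.995)
Distance: 2.6409

2.6409


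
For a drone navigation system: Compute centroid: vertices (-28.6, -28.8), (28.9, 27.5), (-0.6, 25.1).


Centroid = ((x_A+x_B+x_C)/3, (y_A+y_B+y_C)/3)
= (((-28.6)+28.9+(-0.6))/3, ((-28.8)+27.5+25.1)/3)
= (-0.1, 7.9333)

(-0.1, 7.9333)


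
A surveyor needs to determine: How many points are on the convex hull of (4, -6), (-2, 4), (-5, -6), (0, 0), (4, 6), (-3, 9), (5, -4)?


Convex hull vertices (CCW): (-5, -6), (4, -6), (5, -4), (4, 6), (-3, 9)
Count = 5

5


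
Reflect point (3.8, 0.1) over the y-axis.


Reflection over y-axis: (x,y) -> (-x,y)
(3.8, 0.1) -> (-3.8, 0.1)

(-3.8, 0.1)


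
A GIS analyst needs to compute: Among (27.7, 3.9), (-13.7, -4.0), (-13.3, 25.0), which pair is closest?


d(P0,P1) = 42.147, d(P0,P2) = 46.1108, d(P1,P2) = 29.0028
Closest: P1 and P2

Closest pair: (-13.7, -4.0) and (-13.3, 25.0), distance = 29.0028


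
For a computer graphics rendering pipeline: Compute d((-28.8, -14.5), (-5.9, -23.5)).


dx=22.9, dy=-9
d^2 = 22.9^2 + (-9)^2 = 605.41
d = sqrt(605.41) = 24.6051

24.6051


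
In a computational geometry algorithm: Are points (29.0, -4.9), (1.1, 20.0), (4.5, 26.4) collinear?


Cross product: (1.1-29)*(26.4-(-4.9)) - (20-(-4.9))*(4.5-29)
= -263.22

No, not collinear


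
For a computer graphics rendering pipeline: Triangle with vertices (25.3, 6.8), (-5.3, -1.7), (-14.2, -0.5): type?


Side lengths squared: AB^2=1008.61, BC^2=80.65, CA^2=1613.54
Sorted: [80.65, 1008.61, 1613.54]
By sides: Scalene, By angles: Obtuse

Scalene, Obtuse


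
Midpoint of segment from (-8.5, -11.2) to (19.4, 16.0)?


M = (((-8.5)+19.4)/2, ((-11.2)+16)/2)
= (5.45, 2.4)

(5.45, 2.4)


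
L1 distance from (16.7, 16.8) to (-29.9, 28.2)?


|16.7-(-29.9)| + |16.8-28.2| = 46.6 + 11.4 = 58

58


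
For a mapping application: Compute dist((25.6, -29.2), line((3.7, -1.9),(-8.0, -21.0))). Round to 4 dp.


|cross product| = 737.7
|line direction| = sqrt(501.7) = 22.3987
Distance = 737.7/sqrt(501.7) = 32.935

32.935


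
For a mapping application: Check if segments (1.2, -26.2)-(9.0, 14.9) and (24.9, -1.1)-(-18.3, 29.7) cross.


Cross products: d1=1814.28, d2=-201.48, d3=-778.29, d4=1237.47
d1*d2 < 0 and d3*d4 < 0? yes

Yes, they intersect


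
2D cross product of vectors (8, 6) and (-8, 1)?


u x v = u_x*v_y - u_y*v_x = 8*1 - 6*(-8)
= 8 - (-48) = 56

56


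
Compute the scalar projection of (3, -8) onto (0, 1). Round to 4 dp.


u.v = -8, |v| = sqrt(1) = 1
Scalar projection = u.v / |v| = -8 / sqrt(1) = -8

-8


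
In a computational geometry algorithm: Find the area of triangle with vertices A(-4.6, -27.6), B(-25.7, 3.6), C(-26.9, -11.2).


Area = |x_A(y_B-y_C) + x_B(y_C-y_A) + x_C(y_A-y_B)|/2
= |(-68.08) + (-421.48) + 839.28|/2
= 349.72/2 = 174.86

174.86


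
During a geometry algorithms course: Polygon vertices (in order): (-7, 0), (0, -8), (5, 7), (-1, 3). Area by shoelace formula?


Shoelace sum: ((-7)*(-8) - 0*0) + (0*7 - 5*(-8)) + (5*3 - (-1)*7) + ((-1)*0 - (-7)*3)
= 139
Area = |139|/2 = 69.5

69.5


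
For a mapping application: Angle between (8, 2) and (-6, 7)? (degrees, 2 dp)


u.v = -34, |u| = sqrt(68) = 8.2462, |v| = sqrt(85) = 9.2195
cos(theta) = u.v/(|u||v|) = -34/sqrt(5780) = -0.447214
theta = acos(-0.447214) = 116.57 degrees

116.57 degrees


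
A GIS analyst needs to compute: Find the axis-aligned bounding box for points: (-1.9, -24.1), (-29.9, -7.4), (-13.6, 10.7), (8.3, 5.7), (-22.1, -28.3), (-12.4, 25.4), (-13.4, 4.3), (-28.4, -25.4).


x range: [-29.9, 8.3]
y range: [-28.3, 25.4]
Bounding box: (-29.9,-28.3) to (8.3,25.4)

(-29.9,-28.3) to (8.3,25.4)


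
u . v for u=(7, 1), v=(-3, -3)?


u . v = u_x*v_x + u_y*v_y = 7*(-3) + 1*(-3)
= (-21) + (-3) = -24

-24


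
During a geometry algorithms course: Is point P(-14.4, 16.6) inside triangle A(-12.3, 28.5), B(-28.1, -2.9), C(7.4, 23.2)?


Cross products: AB x AP = 122.08, BC x BP = 334.68, CA x CP = 245.56
All same sign? yes

Yes, inside


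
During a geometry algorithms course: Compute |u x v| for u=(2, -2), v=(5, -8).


|u x v| = |2*(-8) - (-2)*5|
= |(-16) - (-10)| = 6

6


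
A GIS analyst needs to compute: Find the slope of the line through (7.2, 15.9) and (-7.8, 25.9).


slope = (y2-y1)/(x2-x1) = (25.9-15.9)/((-7.8)-7.2) = 10/(-15) = -0.6667

-0.6667


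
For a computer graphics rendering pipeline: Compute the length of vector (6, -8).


|u| = sqrt(6^2 + (-8)^2) = sqrt(100) = 10

10


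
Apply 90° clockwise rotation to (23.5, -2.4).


90° CW: (x,y) -> (y, -x)
(23.5,-2.4) -> (-2.4, -23.5)

(-2.4, -23.5)


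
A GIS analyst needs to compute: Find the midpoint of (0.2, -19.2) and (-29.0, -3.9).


M = ((0.2+(-29))/2, ((-19.2)+(-3.9))/2)
= (-14.4, -11.55)

(-14.4, -11.55)


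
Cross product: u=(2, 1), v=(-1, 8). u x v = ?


u x v = u_x*v_y - u_y*v_x = 2*8 - 1*(-1)
= 16 - (-1) = 17

17


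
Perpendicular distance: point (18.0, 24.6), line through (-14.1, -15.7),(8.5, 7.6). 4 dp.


|cross product| = 162.85
|line direction| = sqrt(1053.65) = 32.46
Distance = 162.85/sqrt(1053.65) = 5.0169

5.0169


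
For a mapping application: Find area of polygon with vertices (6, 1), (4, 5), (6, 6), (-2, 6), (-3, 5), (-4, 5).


Shoelace sum: (6*5 - 4*1) + (4*6 - 6*5) + (6*6 - (-2)*6) + ((-2)*5 - (-3)*6) + ((-3)*5 - (-4)*5) + ((-4)*1 - 6*5)
= 47
Area = |47|/2 = 23.5

23.5


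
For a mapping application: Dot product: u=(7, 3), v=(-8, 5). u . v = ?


u . v = u_x*v_x + u_y*v_y = 7*(-8) + 3*5
= (-56) + 15 = -41

-41


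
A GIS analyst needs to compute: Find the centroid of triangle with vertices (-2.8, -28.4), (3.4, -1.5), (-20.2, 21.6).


Centroid = ((x_A+x_B+x_C)/3, (y_A+y_B+y_C)/3)
= (((-2.8)+3.4+(-20.2))/3, ((-28.4)+(-1.5)+21.6)/3)
= (-6.5333, -2.7667)

(-6.5333, -2.7667)


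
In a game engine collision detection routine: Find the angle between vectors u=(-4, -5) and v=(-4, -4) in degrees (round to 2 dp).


u.v = 36, |u| = sqrt(41) = 6.4031, |v| = sqrt(32) = 5.6569
cos(theta) = u.v/(|u||v|) = 36/sqrt(1312) = 0.993884
theta = acos(0.993884) = 6.34 degrees

6.34 degrees


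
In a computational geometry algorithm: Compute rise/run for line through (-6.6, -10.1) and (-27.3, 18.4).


slope = (y2-y1)/(x2-x1) = (18.4-(-10.1))/((-27.3)-(-6.6)) = 28.5/(-20.7) = -1.3768

-1.3768


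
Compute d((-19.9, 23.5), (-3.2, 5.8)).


dx=16.7, dy=-17.7
d^2 = 16.7^2 + (-17.7)^2 = 592.18
d = sqrt(592.18) = 24.3347

24.3347


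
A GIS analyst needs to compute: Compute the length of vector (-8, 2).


|u| = sqrt((-8)^2 + 2^2) = sqrt(68) = 8.2462

8.2462


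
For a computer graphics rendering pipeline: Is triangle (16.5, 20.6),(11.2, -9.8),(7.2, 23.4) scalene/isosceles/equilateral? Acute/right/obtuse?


Side lengths squared: AB^2=952.25, BC^2=1118.24, CA^2=94.33
Sorted: [94.33, 952.25, 1118.24]
By sides: Scalene, By angles: Obtuse

Scalene, Obtuse


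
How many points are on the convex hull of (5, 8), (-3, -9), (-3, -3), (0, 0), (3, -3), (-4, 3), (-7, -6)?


Convex hull vertices (CCW): (-7, -6), (-3, -9), (3, -3), (5, 8), (-4, 3)
Count = 5

5


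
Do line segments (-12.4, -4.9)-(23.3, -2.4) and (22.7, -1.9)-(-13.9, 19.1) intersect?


Cross products: d1=846.9, d2=5.7, d3=19.35, d4=860.55
d1*d2 < 0 and d3*d4 < 0? no

No, they don't intersect


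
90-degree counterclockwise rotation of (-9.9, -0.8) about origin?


90° CCW: (x,y) -> (-y, x)
(-9.9,-0.8) -> (0.8, -9.9)

(0.8, -9.9)


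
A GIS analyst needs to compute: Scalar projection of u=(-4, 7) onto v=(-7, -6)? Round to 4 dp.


u.v = -14, |v| = sqrt(85) = 9.2195
Scalar projection = u.v / |v| = -14 / sqrt(85) = -1.5185

-1.5185


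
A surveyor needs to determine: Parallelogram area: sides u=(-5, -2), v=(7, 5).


|u x v| = |(-5)*5 - (-2)*7|
= |(-25) - (-14)| = 11

11


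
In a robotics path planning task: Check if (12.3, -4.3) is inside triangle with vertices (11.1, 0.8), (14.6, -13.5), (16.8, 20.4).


Cross products: AB x AP = -0.69, BC x BP = 98.21, CA x CP = 52.59
All same sign? no

No, outside


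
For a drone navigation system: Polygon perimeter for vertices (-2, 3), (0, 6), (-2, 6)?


Sides: (-2, 3)->(0, 6): sqrt(13) = 3.605551, (0, 6)->(-2, 6): sqrt(4) = 2, (-2, 6)->(-2, 3): sqrt(9) = 3
Sum = 8.605551
Perimeter = 8.6056

8.6056


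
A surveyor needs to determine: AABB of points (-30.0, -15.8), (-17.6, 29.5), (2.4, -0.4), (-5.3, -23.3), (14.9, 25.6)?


x range: [-30, 14.9]
y range: [-23.3, 29.5]
Bounding box: (-30,-23.3) to (14.9,29.5)

(-30,-23.3) to (14.9,29.5)


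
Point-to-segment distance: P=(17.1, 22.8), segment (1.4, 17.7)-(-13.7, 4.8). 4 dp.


Project P onto AB: t = 0 (clamped to [0,1])
Closest point on segment: (1.4, 17.7)
Distance: 16.5076

16.5076


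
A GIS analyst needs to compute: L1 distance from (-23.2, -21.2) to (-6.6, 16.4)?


|(-23.2)-(-6.6)| + |(-21.2)-16.4| = 16.6 + 37.6 = 54.2

54.2


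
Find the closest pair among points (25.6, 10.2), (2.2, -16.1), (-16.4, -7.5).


d(P0,P1) = 35.203, d(P0,P2) = 45.5773, d(P1,P2) = 20.4919
Closest: P1 and P2

Closest pair: (2.2, -16.1) and (-16.4, -7.5), distance = 20.4919


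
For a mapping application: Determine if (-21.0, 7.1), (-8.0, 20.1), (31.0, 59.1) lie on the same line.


Cross product: ((-8)-(-21))*(59.1-7.1) - (20.1-7.1)*(31-(-21))
= 0

Yes, collinear


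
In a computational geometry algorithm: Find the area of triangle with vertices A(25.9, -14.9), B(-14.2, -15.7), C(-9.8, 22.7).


Area = |x_A(y_B-y_C) + x_B(y_C-y_A) + x_C(y_A-y_B)|/2
= |(-994.56) + (-533.92) + (-7.84)|/2
= 1536.32/2 = 768.16

768.16


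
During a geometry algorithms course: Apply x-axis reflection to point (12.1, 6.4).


Reflection over x-axis: (x,y) -> (x,-y)
(12.1, 6.4) -> (12.1, -6.4)

(12.1, -6.4)


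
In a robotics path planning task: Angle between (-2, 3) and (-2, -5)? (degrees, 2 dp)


u.v = -11, |u| = sqrt(13) = 3.6056, |v| = sqrt(29) = 5.3852
cos(theta) = u.v/(|u||v|) = -11/sqrt(377) = -0.566529
theta = acos(-0.566529) = 124.51 degrees

124.51 degrees


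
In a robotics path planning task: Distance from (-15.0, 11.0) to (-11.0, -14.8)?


dx=4, dy=-25.8
d^2 = 4^2 + (-25.8)^2 = 681.64
d = sqrt(681.64) = 26.1082

26.1082


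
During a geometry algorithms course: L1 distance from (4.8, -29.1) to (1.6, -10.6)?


|4.8-1.6| + |(-29.1)-(-10.6)| = 3.2 + 18.5 = 21.7

21.7


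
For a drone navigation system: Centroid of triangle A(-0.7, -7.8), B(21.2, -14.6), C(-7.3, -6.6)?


Centroid = ((x_A+x_B+x_C)/3, (y_A+y_B+y_C)/3)
= (((-0.7)+21.2+(-7.3))/3, ((-7.8)+(-14.6)+(-6.6))/3)
= (4.4, -9.6667)

(4.4, -9.6667)


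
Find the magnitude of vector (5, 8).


|u| = sqrt(5^2 + 8^2) = sqrt(89) = 9.434

9.434


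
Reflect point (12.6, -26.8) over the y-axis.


Reflection over y-axis: (x,y) -> (-x,y)
(12.6, -26.8) -> (-12.6, -26.8)

(-12.6, -26.8)


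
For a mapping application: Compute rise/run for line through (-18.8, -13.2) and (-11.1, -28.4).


slope = (y2-y1)/(x2-x1) = ((-28.4)-(-13.2))/((-11.1)-(-18.8)) = (-15.2)/7.7 = -1.974

-1.974


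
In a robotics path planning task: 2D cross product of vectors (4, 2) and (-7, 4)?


u x v = u_x*v_y - u_y*v_x = 4*4 - 2*(-7)
= 16 - (-14) = 30

30


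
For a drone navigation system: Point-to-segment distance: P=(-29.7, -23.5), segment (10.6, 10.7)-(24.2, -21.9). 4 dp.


Project P onto AB: t = 0.4543 (clamped to [0,1])
Closest point on segment: (16.7785, -4.1102)
Distance: 50.3608

50.3608


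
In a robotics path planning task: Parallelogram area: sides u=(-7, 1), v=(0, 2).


|u x v| = |(-7)*2 - 1*0|
= |(-14) - 0| = 14

14


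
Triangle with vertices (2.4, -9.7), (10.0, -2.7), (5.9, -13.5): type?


Side lengths squared: AB^2=106.76, BC^2=133.45, CA^2=26.69
Sorted: [26.69, 106.76, 133.45]
By sides: Scalene, By angles: Right

Scalene, Right


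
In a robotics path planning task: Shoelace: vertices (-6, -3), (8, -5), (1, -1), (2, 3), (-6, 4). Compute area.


Shoelace sum: ((-6)*(-5) - 8*(-3)) + (8*(-1) - 1*(-5)) + (1*3 - 2*(-1)) + (2*4 - (-6)*3) + ((-6)*(-3) - (-6)*4)
= 124
Area = |124|/2 = 62

62


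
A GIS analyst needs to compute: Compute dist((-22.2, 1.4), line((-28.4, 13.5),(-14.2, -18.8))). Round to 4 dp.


|cross product| = 28.44
|line direction| = sqrt(1244.93) = 35.2836
Distance = 28.44/sqrt(1244.93) = 0.806

0.806


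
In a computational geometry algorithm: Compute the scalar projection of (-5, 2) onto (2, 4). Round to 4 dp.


u.v = -2, |v| = sqrt(20) = 4.4721
Scalar projection = u.v / |v| = -2 / sqrt(20) = -0.4472

-0.4472


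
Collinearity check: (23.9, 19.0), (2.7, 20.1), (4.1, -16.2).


Cross product: (2.7-23.9)*((-16.2)-19) - (20.1-19)*(4.1-23.9)
= 768.02

No, not collinear


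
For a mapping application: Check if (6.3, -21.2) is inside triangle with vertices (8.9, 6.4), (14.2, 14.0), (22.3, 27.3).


Cross products: AB x AP = -126.52, BC x BP = -180.05, CA x CP = 315.5
All same sign? no

No, outside


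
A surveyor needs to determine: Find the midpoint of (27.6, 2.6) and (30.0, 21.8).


M = ((27.6+30)/2, (2.6+21.8)/2)
= (28.8, 12.2)

(28.8, 12.2)


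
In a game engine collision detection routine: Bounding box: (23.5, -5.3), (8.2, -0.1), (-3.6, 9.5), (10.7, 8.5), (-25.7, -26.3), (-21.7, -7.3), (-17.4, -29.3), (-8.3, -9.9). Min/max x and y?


x range: [-25.7, 23.5]
y range: [-29.3, 9.5]
Bounding box: (-25.7,-29.3) to (23.5,9.5)

(-25.7,-29.3) to (23.5,9.5)


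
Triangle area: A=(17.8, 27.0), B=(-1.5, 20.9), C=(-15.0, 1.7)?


Area = |x_A(y_B-y_C) + x_B(y_C-y_A) + x_C(y_A-y_B)|/2
= |341.76 + 37.95 + (-91.5)|/2
= 288.21/2 = 144.105

144.105


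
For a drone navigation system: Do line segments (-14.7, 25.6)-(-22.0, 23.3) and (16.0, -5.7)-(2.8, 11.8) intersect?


Cross products: d1=124.09, d2=282.2, d3=299.1, d4=140.99
d1*d2 < 0 and d3*d4 < 0? no

No, they don't intersect


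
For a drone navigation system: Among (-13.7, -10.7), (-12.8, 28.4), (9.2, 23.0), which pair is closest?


d(P0,P1) = 39.1104, d(P0,P2) = 40.7443, d(P1,P2) = 22.653
Closest: P1 and P2

Closest pair: (-12.8, 28.4) and (9.2, 23.0), distance = 22.653


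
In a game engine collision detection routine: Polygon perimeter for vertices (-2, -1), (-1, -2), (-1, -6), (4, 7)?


Sides: (-2, -1)->(-1, -2): sqrt(2) = 1.414214, (-1, -2)->(-1, -6): sqrt(16) = 4, (-1, -6)->(4, 7): sqrt(194) = 13.928388, (4, 7)->(-2, -1): sqrt(100) = 10
Sum = 29.342602
Perimeter = 29.3426

29.3426


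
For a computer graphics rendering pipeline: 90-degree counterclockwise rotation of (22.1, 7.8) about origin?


90° CCW: (x,y) -> (-y, x)
(22.1,7.8) -> (-7.8, 22.1)

(-7.8, 22.1)


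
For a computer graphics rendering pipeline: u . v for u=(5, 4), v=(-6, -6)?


u . v = u_x*v_x + u_y*v_y = 5*(-6) + 4*(-6)
= (-30) + (-24) = -54

-54


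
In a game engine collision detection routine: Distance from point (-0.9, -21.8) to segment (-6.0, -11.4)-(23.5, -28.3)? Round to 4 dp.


Project P onto AB: t = 0.2822 (clamped to [0,1])
Closest point on segment: (2.3256, -16.1696)
Distance: 6.4889

6.4889


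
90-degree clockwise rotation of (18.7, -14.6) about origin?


90° CW: (x,y) -> (y, -x)
(18.7,-14.6) -> (-14.6, -18.7)

(-14.6, -18.7)


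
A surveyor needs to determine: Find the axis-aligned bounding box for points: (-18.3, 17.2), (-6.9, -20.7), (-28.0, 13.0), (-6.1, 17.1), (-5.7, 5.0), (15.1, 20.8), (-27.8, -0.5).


x range: [-28, 15.1]
y range: [-20.7, 20.8]
Bounding box: (-28,-20.7) to (15.1,20.8)

(-28,-20.7) to (15.1,20.8)


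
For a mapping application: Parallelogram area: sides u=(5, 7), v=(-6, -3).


|u x v| = |5*(-3) - 7*(-6)|
= |(-15) - (-42)| = 27

27


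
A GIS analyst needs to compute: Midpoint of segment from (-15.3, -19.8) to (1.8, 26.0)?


M = (((-15.3)+1.8)/2, ((-19.8)+26)/2)
= (-6.75, 3.1)

(-6.75, 3.1)


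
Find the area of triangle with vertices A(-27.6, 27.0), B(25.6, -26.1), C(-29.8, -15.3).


Area = |x_A(y_B-y_C) + x_B(y_C-y_A) + x_C(y_A-y_B)|/2
= |298.08 + (-1082.88) + (-1582.38)|/2
= 2367.18/2 = 1183.59

1183.59


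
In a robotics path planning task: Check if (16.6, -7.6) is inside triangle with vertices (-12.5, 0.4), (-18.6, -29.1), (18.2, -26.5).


Cross products: AB x AP = 907.25, BC x BP = 699.68, CA x CP = -537.19
All same sign? no

No, outside


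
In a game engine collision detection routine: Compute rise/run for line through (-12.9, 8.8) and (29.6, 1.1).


slope = (y2-y1)/(x2-x1) = (1.1-8.8)/(29.6-(-12.9)) = (-7.7)/42.5 = -0.1812

-0.1812


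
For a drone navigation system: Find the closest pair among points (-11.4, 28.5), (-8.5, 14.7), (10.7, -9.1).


d(P0,P1) = 14.1014, d(P0,P2) = 43.6139, d(P1,P2) = 30.5791
Closest: P0 and P1

Closest pair: (-11.4, 28.5) and (-8.5, 14.7), distance = 14.1014


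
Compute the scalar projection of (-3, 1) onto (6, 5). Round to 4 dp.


u.v = -13, |v| = sqrt(61) = 7.8102
Scalar projection = u.v / |v| = -13 / sqrt(61) = -1.6645

-1.6645


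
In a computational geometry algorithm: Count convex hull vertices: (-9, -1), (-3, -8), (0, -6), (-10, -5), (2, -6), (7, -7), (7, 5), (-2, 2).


Convex hull vertices (CCW): (-10, -5), (-3, -8), (7, -7), (7, 5), (-2, 2), (-9, -1)
Count = 6

6


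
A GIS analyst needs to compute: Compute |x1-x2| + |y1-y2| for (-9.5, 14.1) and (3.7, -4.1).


|(-9.5)-3.7| + |14.1-(-4.1)| = 13.2 + 18.2 = 31.4

31.4


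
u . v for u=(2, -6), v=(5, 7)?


u . v = u_x*v_x + u_y*v_y = 2*5 + (-6)*7
= 10 + (-42) = -32

-32


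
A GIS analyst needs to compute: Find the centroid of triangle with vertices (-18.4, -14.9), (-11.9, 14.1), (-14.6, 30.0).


Centroid = ((x_A+x_B+x_C)/3, (y_A+y_B+y_C)/3)
= (((-18.4)+(-11.9)+(-14.6))/3, ((-14.9)+14.1+30)/3)
= (-14.9667, 9.7333)

(-14.9667, 9.7333)


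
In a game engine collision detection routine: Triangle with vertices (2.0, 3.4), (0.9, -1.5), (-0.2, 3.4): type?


Side lengths squared: AB^2=25.22, BC^2=25.22, CA^2=4.84
Sorted: [4.84, 25.22, 25.22]
By sides: Isosceles, By angles: Acute

Isosceles, Acute


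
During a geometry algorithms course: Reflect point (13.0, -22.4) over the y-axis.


Reflection over y-axis: (x,y) -> (-x,y)
(13, -22.4) -> (-13, -22.4)

(-13, -22.4)


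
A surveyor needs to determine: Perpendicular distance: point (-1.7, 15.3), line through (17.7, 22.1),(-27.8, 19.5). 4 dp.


|cross product| = 258.96
|line direction| = sqrt(2077.01) = 45.5742
Distance = 258.96/sqrt(2077.01) = 5.6822

5.6822


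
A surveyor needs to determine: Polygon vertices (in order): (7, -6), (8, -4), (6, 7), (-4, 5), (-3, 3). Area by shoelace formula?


Shoelace sum: (7*(-4) - 8*(-6)) + (8*7 - 6*(-4)) + (6*5 - (-4)*7) + ((-4)*3 - (-3)*5) + ((-3)*(-6) - 7*3)
= 158
Area = |158|/2 = 79

79


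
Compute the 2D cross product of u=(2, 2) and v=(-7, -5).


u x v = u_x*v_y - u_y*v_x = 2*(-5) - 2*(-7)
= (-10) - (-14) = 4

4


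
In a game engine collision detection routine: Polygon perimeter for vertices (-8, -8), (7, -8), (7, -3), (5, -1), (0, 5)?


Sides: (-8, -8)->(7, -8): sqrt(225) = 15, (7, -8)->(7, -3): sqrt(25) = 5, (7, -3)->(5, -1): sqrt(8) = 2.828427, (5, -1)->(0, 5): sqrt(61) = 7.81025, (0, 5)->(-8, -8): sqrt(233) = 15.264338
Sum = 45.903015
Perimeter = 45.903

45.903


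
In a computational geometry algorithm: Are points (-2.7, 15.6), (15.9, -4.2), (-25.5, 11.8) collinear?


Cross product: (15.9-(-2.7))*(11.8-15.6) - ((-4.2)-15.6)*((-25.5)-(-2.7))
= -522.12

No, not collinear


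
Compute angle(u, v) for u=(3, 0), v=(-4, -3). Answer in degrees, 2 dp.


u.v = -12, |u| = sqrt(9) = 3, |v| = sqrt(25) = 5
cos(theta) = u.v/(|u||v|) = -12/sqrt(225) = -0.8
theta = acos(-0.8) = 143.13 degrees

143.13 degrees


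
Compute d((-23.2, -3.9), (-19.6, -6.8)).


dx=3.6, dy=-2.9
d^2 = 3.6^2 + (-2.9)^2 = 21.37
d = sqrt(21.37) = 4.6228

4.6228


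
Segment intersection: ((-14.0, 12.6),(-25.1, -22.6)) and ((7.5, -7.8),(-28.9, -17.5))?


Cross products: d1=-951.11, d2=222.5, d3=983.24, d4=-190.37
d1*d2 < 0 and d3*d4 < 0? yes

Yes, they intersect


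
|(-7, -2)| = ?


|u| = sqrt((-7)^2 + (-2)^2) = sqrt(53) = 7.2801

7.2801


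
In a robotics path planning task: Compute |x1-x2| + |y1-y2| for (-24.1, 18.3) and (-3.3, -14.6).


|(-24.1)-(-3.3)| + |18.3-(-14.6)| = 20.8 + 32.9 = 53.7

53.7


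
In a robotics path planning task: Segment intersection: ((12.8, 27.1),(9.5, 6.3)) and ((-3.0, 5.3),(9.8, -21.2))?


Cross products: d1=697.74, d2=344.05, d3=-256.7, d4=96.99
d1*d2 < 0 and d3*d4 < 0? no

No, they don't intersect


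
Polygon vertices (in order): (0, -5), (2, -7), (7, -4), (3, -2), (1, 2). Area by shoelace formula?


Shoelace sum: (0*(-7) - 2*(-5)) + (2*(-4) - 7*(-7)) + (7*(-2) - 3*(-4)) + (3*2 - 1*(-2)) + (1*(-5) - 0*2)
= 52
Area = |52|/2 = 26

26


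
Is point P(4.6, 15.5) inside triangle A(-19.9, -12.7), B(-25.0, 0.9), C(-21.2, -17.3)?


Cross products: AB x AP = -477.02, BC x BP = 594.2, CA x CP = -76.04
All same sign? no

No, outside


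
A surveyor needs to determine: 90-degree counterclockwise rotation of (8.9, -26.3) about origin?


90° CCW: (x,y) -> (-y, x)
(8.9,-26.3) -> (26.3, 8.9)

(26.3, 8.9)


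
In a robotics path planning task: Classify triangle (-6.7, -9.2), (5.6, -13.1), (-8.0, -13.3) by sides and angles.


Side lengths squared: AB^2=166.5, BC^2=185, CA^2=18.5
Sorted: [18.5, 166.5, 185]
By sides: Scalene, By angles: Right

Scalene, Right


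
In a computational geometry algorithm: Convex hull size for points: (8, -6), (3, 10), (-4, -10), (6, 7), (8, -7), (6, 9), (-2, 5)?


Convex hull vertices (CCW): (-4, -10), (8, -7), (8, -6), (6, 9), (3, 10), (-2, 5)
Count = 6

6


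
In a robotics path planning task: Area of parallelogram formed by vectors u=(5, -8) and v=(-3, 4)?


|u x v| = |5*4 - (-8)*(-3)|
= |20 - 24| = 4

4


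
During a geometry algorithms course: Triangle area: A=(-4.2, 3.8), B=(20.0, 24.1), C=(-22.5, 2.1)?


Area = |x_A(y_B-y_C) + x_B(y_C-y_A) + x_C(y_A-y_B)|/2
= |(-92.4) + (-34) + 456.75|/2
= 330.35/2 = 165.175

165.175


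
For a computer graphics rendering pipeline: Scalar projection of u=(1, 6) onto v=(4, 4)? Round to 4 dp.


u.v = 28, |v| = sqrt(32) = 5.6569
Scalar projection = u.v / |v| = 28 / sqrt(32) = 4.9497

4.9497


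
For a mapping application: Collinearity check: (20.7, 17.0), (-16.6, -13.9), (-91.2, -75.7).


Cross product: ((-16.6)-20.7)*((-75.7)-17) - ((-13.9)-17)*((-91.2)-20.7)
= 0

Yes, collinear


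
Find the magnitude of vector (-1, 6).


|u| = sqrt((-1)^2 + 6^2) = sqrt(37) = 6.0828

6.0828


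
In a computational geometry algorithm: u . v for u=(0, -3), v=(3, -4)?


u . v = u_x*v_x + u_y*v_y = 0*3 + (-3)*(-4)
= 0 + 12 = 12

12


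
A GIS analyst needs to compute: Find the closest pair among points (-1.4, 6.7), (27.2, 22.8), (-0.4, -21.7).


d(P0,P1) = 32.8203, d(P0,P2) = 28.4176, d(P1,P2) = 52.3642
Closest: P0 and P2

Closest pair: (-1.4, 6.7) and (-0.4, -21.7), distance = 28.4176


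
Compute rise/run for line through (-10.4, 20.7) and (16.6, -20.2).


slope = (y2-y1)/(x2-x1) = ((-20.2)-20.7)/(16.6-(-10.4)) = (-40.9)/27 = -1.5148

-1.5148


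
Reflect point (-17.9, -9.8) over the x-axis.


Reflection over x-axis: (x,y) -> (x,-y)
(-17.9, -9.8) -> (-17.9, 9.8)

(-17.9, 9.8)


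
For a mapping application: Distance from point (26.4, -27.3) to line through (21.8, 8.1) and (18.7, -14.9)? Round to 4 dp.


|cross product| = 215.54
|line direction| = sqrt(538.61) = 23.208
Distance = 215.54/sqrt(538.61) = 9.2873

9.2873


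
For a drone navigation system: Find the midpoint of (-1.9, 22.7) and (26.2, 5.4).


M = (((-1.9)+26.2)/2, (22.7+5.4)/2)
= (12.15, 14.05)

(12.15, 14.05)


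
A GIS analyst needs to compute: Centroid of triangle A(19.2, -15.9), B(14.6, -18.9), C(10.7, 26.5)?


Centroid = ((x_A+x_B+x_C)/3, (y_A+y_B+y_C)/3)
= ((19.2+14.6+10.7)/3, ((-15.9)+(-18.9)+26.5)/3)
= (14.8333, -2.7667)

(14.8333, -2.7667)


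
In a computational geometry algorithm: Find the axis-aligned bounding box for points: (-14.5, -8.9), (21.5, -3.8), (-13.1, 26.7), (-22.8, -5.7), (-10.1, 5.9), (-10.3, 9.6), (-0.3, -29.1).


x range: [-22.8, 21.5]
y range: [-29.1, 26.7]
Bounding box: (-22.8,-29.1) to (21.5,26.7)

(-22.8,-29.1) to (21.5,26.7)


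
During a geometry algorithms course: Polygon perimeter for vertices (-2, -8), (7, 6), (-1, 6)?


Sides: (-2, -8)->(7, 6): sqrt(277) = 16.643317, (7, 6)->(-1, 6): sqrt(64) = 8, (-1, 6)->(-2, -8): sqrt(197) = 14.035669
Sum = 38.678986
Perimeter = 38.679

38.679


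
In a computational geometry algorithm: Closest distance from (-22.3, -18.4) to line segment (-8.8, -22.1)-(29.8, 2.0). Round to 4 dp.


Project P onto AB: t = 0 (clamped to [0,1])
Closest point on segment: (-8.8, -22.1)
Distance: 13.9979

13.9979


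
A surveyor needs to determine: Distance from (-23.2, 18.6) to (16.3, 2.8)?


dx=39.5, dy=-15.8
d^2 = 39.5^2 + (-15.8)^2 = 1809.89
d = sqrt(1809.89) = 42.5428

42.5428


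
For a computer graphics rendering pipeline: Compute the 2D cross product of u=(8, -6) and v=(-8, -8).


u x v = u_x*v_y - u_y*v_x = 8*(-8) - (-6)*(-8)
= (-64) - 48 = -112

-112


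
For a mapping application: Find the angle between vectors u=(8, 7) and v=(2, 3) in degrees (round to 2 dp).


u.v = 37, |u| = sqrt(113) = 10.6301, |v| = sqrt(13) = 3.6056
cos(theta) = u.v/(|u||v|) = 37/sqrt(1469) = 0.965363
theta = acos(0.965363) = 15.12 degrees

15.12 degrees


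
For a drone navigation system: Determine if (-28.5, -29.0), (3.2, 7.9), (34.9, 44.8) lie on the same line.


Cross product: (3.2-(-28.5))*(44.8-(-29)) - (7.9-(-29))*(34.9-(-28.5))
= 0

Yes, collinear


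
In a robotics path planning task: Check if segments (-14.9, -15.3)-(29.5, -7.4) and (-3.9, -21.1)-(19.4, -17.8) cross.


Cross products: d1=171.44, d2=208.99, d3=-344.42, d4=-381.97
d1*d2 < 0 and d3*d4 < 0? no

No, they don't intersect


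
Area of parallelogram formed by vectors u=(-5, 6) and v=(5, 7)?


|u x v| = |(-5)*7 - 6*5|
= |(-35) - 30| = 65

65


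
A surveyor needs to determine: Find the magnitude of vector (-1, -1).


|u| = sqrt((-1)^2 + (-1)^2) = sqrt(2) = 1.4142

1.4142


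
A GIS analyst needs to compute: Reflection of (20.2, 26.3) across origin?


Reflection over origin: (x,y) -> (-x,-y)
(20.2, 26.3) -> (-20.2, -26.3)

(-20.2, -26.3)


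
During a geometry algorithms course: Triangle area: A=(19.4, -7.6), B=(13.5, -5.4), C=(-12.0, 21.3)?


Area = |x_A(y_B-y_C) + x_B(y_C-y_A) + x_C(y_A-y_B)|/2
= |(-517.98) + 390.15 + 26.4|/2
= 101.43/2 = 50.715

50.715


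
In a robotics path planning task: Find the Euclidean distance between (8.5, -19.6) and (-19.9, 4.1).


dx=-28.4, dy=23.7
d^2 = (-28.4)^2 + 23.7^2 = 1368.25
d = sqrt(1368.25) = 36.9899

36.9899


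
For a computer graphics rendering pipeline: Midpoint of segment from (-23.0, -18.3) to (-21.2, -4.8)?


M = (((-23)+(-21.2))/2, ((-18.3)+(-4.8))/2)
= (-22.1, -11.55)

(-22.1, -11.55)


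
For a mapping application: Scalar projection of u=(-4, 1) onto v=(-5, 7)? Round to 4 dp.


u.v = 27, |v| = sqrt(74) = 8.6023
Scalar projection = u.v / |v| = 27 / sqrt(74) = 3.1387

3.1387


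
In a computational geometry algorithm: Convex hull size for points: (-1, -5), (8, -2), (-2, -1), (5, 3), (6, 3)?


Convex hull vertices (CCW): (-2, -1), (-1, -5), (8, -2), (6, 3), (5, 3)
Count = 5

5


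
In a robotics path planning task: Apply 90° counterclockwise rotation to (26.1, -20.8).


90° CCW: (x,y) -> (-y, x)
(26.1,-20.8) -> (20.8, 26.1)

(20.8, 26.1)


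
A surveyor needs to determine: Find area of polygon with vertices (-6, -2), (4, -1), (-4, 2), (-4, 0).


Shoelace sum: ((-6)*(-1) - 4*(-2)) + (4*2 - (-4)*(-1)) + ((-4)*0 - (-4)*2) + ((-4)*(-2) - (-6)*0)
= 34
Area = |34|/2 = 17

17


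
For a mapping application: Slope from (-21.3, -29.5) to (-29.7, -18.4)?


slope = (y2-y1)/(x2-x1) = ((-18.4)-(-29.5))/((-29.7)-(-21.3)) = 11.1/(-8.4) = -1.3214

-1.3214


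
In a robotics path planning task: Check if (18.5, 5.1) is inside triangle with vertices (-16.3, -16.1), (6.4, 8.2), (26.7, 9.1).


Cross products: AB x AP = -364.4, BC x BP = -73.82, CA x CP = -34.64
All same sign? yes

Yes, inside


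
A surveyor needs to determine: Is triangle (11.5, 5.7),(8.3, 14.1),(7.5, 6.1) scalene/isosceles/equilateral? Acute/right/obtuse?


Side lengths squared: AB^2=80.8, BC^2=64.64, CA^2=16.16
Sorted: [16.16, 64.64, 80.8]
By sides: Scalene, By angles: Right

Scalene, Right


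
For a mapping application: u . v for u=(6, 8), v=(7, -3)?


u . v = u_x*v_x + u_y*v_y = 6*7 + 8*(-3)
= 42 + (-24) = 18

18


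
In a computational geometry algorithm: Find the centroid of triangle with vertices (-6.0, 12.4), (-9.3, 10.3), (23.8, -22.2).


Centroid = ((x_A+x_B+x_C)/3, (y_A+y_B+y_C)/3)
= (((-6)+(-9.3)+23.8)/3, (12.4+10.3+(-22.2))/3)
= (2.8333, 0.1667)

(2.8333, 0.1667)


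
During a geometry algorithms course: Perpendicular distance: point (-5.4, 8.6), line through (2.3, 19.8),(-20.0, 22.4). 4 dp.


|cross product| = 269.78
|line direction| = sqrt(504.05) = 22.4511
Distance = 269.78/sqrt(504.05) = 12.0164

12.0164


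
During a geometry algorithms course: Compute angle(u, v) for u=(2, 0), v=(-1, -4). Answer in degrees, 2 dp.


u.v = -2, |u| = sqrt(4) = 2, |v| = sqrt(17) = 4.1231
cos(theta) = u.v/(|u||v|) = -2/sqrt(68) = -0.242536
theta = acos(-0.242536) = 104.04 degrees

104.04 degrees


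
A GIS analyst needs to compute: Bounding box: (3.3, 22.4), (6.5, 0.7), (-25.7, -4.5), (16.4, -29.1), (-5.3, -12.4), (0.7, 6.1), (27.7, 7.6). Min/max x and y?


x range: [-25.7, 27.7]
y range: [-29.1, 22.4]
Bounding box: (-25.7,-29.1) to (27.7,22.4)

(-25.7,-29.1) to (27.7,22.4)


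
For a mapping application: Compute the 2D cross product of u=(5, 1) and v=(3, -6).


u x v = u_x*v_y - u_y*v_x = 5*(-6) - 1*3
= (-30) - 3 = -33

-33


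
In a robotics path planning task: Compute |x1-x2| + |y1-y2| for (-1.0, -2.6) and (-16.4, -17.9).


|(-1)-(-16.4)| + |(-2.6)-(-17.9)| = 15.4 + 15.3 = 30.7

30.7


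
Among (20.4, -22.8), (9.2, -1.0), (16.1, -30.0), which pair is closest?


d(P0,P1) = 24.5088, d(P0,P2) = 8.3863, d(P1,P2) = 29.8096
Closest: P0 and P2

Closest pair: (20.4, -22.8) and (16.1, -30.0), distance = 8.3863


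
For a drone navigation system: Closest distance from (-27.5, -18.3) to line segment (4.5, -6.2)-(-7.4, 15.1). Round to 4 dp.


Project P onto AB: t = 0.2067 (clamped to [0,1])
Closest point on segment: (2.0398, -1.7965)
Distance: 33.8374

33.8374


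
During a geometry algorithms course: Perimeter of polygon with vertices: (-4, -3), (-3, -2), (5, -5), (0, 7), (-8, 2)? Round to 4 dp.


Sides: (-4, -3)->(-3, -2): sqrt(2) = 1.414214, (-3, -2)->(5, -5): sqrt(73) = 8.544004, (5, -5)->(0, 7): sqrt(169) = 13, (0, 7)->(-8, 2): sqrt(89) = 9.433981, (-8, 2)->(-4, -3): sqrt(41) = 6.403124
Sum = 38.795323
Perimeter = 38.7953

38.7953


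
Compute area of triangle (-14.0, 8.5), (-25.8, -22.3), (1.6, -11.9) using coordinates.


Area = |x_A(y_B-y_C) + x_B(y_C-y_A) + x_C(y_A-y_B)|/2
= |145.6 + 526.32 + 49.28|/2
= 721.2/2 = 360.6

360.6


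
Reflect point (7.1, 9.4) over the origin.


Reflection over origin: (x,y) -> (-x,-y)
(7.1, 9.4) -> (-7.1, -9.4)

(-7.1, -9.4)


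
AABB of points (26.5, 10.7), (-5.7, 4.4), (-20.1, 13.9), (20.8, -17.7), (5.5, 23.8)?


x range: [-20.1, 26.5]
y range: [-17.7, 23.8]
Bounding box: (-20.1,-17.7) to (26.5,23.8)

(-20.1,-17.7) to (26.5,23.8)


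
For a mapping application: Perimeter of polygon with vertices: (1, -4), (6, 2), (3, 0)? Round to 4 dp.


Sides: (1, -4)->(6, 2): sqrt(61) = 7.81025, (6, 2)->(3, 0): sqrt(13) = 3.605551, (3, 0)->(1, -4): sqrt(20) = 4.472136
Sum = 15.887937
Perimeter = 15.8879

15.8879


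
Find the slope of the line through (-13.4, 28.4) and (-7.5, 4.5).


slope = (y2-y1)/(x2-x1) = (4.5-28.4)/((-7.5)-(-13.4)) = (-23.9)/5.9 = -4.0508

-4.0508


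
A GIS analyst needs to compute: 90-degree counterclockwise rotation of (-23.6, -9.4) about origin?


90° CCW: (x,y) -> (-y, x)
(-23.6,-9.4) -> (9.4, -23.6)

(9.4, -23.6)


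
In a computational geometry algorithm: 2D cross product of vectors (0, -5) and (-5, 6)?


u x v = u_x*v_y - u_y*v_x = 0*6 - (-5)*(-5)
= 0 - 25 = -25

-25


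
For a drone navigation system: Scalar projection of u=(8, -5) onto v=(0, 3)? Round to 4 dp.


u.v = -15, |v| = sqrt(9) = 3
Scalar projection = u.v / |v| = -15 / sqrt(9) = -5

-5


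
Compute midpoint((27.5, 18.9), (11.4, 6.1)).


M = ((27.5+11.4)/2, (18.9+6.1)/2)
= (19.45, 12.5)

(19.45, 12.5)


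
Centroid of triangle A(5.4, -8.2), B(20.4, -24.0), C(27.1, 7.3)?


Centroid = ((x_A+x_B+x_C)/3, (y_A+y_B+y_C)/3)
= ((5.4+20.4+27.1)/3, ((-8.2)+(-24)+7.3)/3)
= (17.6333, -8.3)

(17.6333, -8.3)


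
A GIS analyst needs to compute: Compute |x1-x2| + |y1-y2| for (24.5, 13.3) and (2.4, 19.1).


|24.5-2.4| + |13.3-19.1| = 22.1 + 5.8 = 27.9

27.9


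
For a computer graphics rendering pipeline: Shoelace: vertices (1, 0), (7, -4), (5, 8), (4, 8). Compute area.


Shoelace sum: (1*(-4) - 7*0) + (7*8 - 5*(-4)) + (5*8 - 4*8) + (4*0 - 1*8)
= 72
Area = |72|/2 = 36

36


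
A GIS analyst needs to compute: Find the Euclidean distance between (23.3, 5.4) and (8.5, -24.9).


dx=-14.8, dy=-30.3
d^2 = (-14.8)^2 + (-30.3)^2 = 1137.13
d = sqrt(1137.13) = 33.7214

33.7214


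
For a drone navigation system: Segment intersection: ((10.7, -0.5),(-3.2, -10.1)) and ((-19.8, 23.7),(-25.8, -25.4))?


Cross products: d1=1642.75, d2=1017.86, d3=-629.18, d4=-4.29
d1*d2 < 0 and d3*d4 < 0? no

No, they don't intersect


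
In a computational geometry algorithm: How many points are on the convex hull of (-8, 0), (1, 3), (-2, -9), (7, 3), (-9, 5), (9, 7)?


Convex hull vertices (CCW): (-9, 5), (-8, 0), (-2, -9), (7, 3), (9, 7)
Count = 5

5


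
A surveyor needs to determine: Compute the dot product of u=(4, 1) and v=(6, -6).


u . v = u_x*v_x + u_y*v_y = 4*6 + 1*(-6)
= 24 + (-6) = 18

18


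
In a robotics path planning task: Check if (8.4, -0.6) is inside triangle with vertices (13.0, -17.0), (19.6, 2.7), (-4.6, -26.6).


Cross products: AB x AP = 198.86, BC x BP = -248.3, CA x CP = 332.8
All same sign? no

No, outside
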